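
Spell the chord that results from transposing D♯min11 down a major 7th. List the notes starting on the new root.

E G B D F# A

A major 7th down from D# is E, so the new chord is E minor eleventh.
E — root
G — minor 3rd
B — perfect 5th
D — minor 7th
F# — major 9th
A — perfect 11th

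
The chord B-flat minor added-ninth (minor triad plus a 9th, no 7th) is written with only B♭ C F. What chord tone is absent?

The full B-flat minor added-ninth chord is B♭, D♭, F, C.
Comparing with the voicing, the minor 3rd (3rd) — D♭ — is absent.

D♭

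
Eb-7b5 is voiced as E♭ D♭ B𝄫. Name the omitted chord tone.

G♭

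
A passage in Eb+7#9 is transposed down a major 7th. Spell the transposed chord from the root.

Transposed root: Eb → Fb (major 7th down). So we spell Fb dominant seventh sharp nine sharp five:
root → Fb
3rd (major 3rd) → Ab
5th (augmented 5th) → C
7th (minor 7th) → Ebb
9th (augmented 9th) → G

Fb  Ab  C  Ebb  G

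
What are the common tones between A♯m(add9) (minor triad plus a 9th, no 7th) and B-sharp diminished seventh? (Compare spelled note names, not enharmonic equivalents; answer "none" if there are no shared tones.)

B#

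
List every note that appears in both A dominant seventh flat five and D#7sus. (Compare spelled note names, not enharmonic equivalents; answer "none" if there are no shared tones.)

C#

A dominant seventh flat five: A C# Eb G
D#7sus: D# G# A# C#
Common to both → C#.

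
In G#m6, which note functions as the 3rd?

B

G#m6 is built on G#; its 3rd is a minor 3rd above the root.
A third above G uses the letter B, and the minor 3rd above G# is B.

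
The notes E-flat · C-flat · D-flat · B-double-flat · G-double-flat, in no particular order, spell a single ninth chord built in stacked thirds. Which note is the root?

Stacking in thirds gives C-flat – E-flat – G-double-flat – B-double-flat – D-flat, so C-flat is the root — C-flat dominant ninth flat five.

C-flat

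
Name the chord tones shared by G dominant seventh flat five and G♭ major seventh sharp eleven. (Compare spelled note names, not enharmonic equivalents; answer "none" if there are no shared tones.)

Db, F

G dominant seventh flat five: G B Db F
G♭ major seventh sharp eleven: Gb Bb Db F C
Common to both → Db, F.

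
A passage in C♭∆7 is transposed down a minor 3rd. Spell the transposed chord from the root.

Transposed root: Cb → Ab (minor 3rd down). So we spell Ab major seventh:
Ab — root
C — major 3rd
Eb — perfect 5th
G — major 7th

Ab – C – Eb – G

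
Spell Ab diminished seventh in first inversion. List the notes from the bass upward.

Cb, Ebb, Gbb, Ab

Ab diminished seventh = Ab–Cb–Ebb–Gbb; first inversion → third (Cb) lowest.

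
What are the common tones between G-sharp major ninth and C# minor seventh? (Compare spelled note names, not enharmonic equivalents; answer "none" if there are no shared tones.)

G-sharp

G-sharp major ninth = G-sharp, B-sharp, D-sharp, F-double-sharp, A-sharp.
C# minor seventh = C-sharp, E, G-sharp, B.
Shared: G-sharp.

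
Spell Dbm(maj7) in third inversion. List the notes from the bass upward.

C – Db – Fb – Ab

In root position, Dbm(maj7) is Db–Fb–Ab–C.
Third inversion puts the seventh (C) in the bass.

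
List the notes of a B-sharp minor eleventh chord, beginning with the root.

B-sharp  D-sharp  F-double-sharp  A-sharp  C-double-sharp  E-sharp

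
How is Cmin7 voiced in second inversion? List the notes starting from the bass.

G  Bb  C  Eb

In root position, Cmin7 is C–Eb–G–Bb.
Second inversion puts the fifth (G) in the bass.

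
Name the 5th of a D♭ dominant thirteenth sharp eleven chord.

A-flat

D♭ dominant thirteenth sharp eleven is built on D-flat; its 5th is a perfect 5th above the root.
A fifth above D uses the letter A, and the perfect 5th above D-flat is A-flat.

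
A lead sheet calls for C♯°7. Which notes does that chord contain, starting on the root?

C♯, E, G, B♭

C♯°7: diminished seventh on C♯.
Root: C♯
Minor 3rd (3rd): E
Diminished 5th (5th): G
Diminished 7th (7th): B♭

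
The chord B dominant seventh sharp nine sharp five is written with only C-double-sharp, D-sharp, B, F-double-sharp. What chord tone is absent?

A

The full B dominant seventh sharp nine sharp five chord is B, D-sharp, F-double-sharp, A, C-double-sharp.
Comparing with the voicing, the minor 7th (7th) — A — is absent.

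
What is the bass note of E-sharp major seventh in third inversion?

D##

E-sharp major seventh in root position is E#–G##–B#–D##.
Third inversion places the seventh in the bass, which is D##.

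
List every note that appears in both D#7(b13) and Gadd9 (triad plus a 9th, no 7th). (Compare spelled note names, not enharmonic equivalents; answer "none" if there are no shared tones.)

D#7(b13): D# F## A# C# B
Gadd9: G B D A
Common to both → B.

B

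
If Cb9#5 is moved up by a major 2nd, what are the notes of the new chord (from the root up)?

Db F A Cb Eb

Transposed root: Cb → Db (major 2nd up). So we spell Db dominant ninth sharp five:
- root: Db
- major 3rd: F
- augmented 5th: A
- minor 7th: Cb
- major 9th: Eb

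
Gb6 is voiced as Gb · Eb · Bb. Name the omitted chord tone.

Db

Gb6 = Gb, Bb, Db, Eb. The voicing lacks the 5th (perfect 5th), Db.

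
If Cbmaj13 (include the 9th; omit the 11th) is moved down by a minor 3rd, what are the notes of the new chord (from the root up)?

Ab  C  Eb  G  Bb  F

Transposed root: Cb → Ab (minor 3rd down). So we spell Ab major thirteenth:
root → Ab
3rd (major 3rd) → C
5th (perfect 5th) → Eb
7th (major 7th) → G
9th (major 9th) → Bb
13th (major 13th) → F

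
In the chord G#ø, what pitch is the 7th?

F#

Root of G#ø = G#. The 7th is a minor 7th: G# up a minor 7th → F#.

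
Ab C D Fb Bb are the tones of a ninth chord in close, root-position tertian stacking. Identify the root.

Arranged so that each adjacent pair is a third by letter name: Bb – D – Fb – Ab – C.
The bottom of that stack, Bb, is the root (this is Bb dominant ninth flat five).

Bb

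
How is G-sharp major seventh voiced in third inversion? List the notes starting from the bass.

In root position, G-sharp major seventh is G-sharp–B-sharp–D-sharp–F-double-sharp.
Third inversion puts the seventh (F-double-sharp) in the bass.

F-double-sharp – G-sharp – B-sharp – D-sharp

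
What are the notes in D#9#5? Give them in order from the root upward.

D#9#5: dominant ninth sharp five on D#.
Root: D#
Major 3rd (3rd): F##
Augmented 5th (5th): A##
Minor 7th (7th): C#
Major 9th (9th): E#

D# F## A## C# E#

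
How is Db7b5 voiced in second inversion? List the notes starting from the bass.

Abb, Cb, Db, F

Db7b5 = Db–F–Abb–Cb; second inversion → fifth (Abb) lowest.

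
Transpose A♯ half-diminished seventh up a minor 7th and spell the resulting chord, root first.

G-sharp B D F-sharp

Transposed root: A-sharp → G-sharp (minor 7th up). So we spell G-sharp half-diminished seventh:
G-sharp — root
B — minor 3rd
D — diminished 5th
F-sharp — minor 7th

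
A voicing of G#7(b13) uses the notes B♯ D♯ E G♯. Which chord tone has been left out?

F♯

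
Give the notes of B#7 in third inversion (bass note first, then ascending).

In root position, B#7 is B#–D##–F##–A#.
Third inversion puts the seventh (A#) in the bass.

A# B# D## F##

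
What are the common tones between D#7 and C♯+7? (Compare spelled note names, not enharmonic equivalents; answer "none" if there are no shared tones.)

D#7: D♯ F𝄪 A♯ C♯
C♯+7: C♯ E♯ G𝄪 B
Common to both → C♯.

C♯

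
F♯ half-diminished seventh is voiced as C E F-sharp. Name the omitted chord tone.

F♯ half-diminished seventh = F-sharp, A, C, E. The voicing lacks the 3rd (minor 3rd), A.

A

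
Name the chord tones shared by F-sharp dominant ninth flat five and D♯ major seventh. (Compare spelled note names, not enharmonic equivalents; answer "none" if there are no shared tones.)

F-sharp dominant ninth flat five = F-sharp, A-sharp, C, E, G-sharp.
D♯ major seventh = D-sharp, F-double-sharp, A-sharp, C-double-sharp.
Shared: A-sharp.

A-sharp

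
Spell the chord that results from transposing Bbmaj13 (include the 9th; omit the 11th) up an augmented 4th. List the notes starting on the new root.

An augmented 4th up from Bb is E, so the new chord is E major thirteenth.
- root: E
- major 3rd: G#
- perfect 5th: B
- major 7th: D#
- major 9th: F#
- major 13th: C#

E G# B D# F# C#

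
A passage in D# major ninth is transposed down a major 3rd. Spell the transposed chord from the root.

Transposed root: D-sharp → B (major 3rd down). So we spell B major ninth:
- root: B
- major 3rd: D-sharp
- perfect 5th: F-sharp
- major 7th: A-sharp
- major 9th: C-sharp

B – D-sharp – F-sharp – A-sharp – C-sharp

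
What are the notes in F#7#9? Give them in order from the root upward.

F#7#9 is a dominant seventh sharp nine built on F#.
root → F#
3rd (major 3rd) → A#
5th (perfect 5th) → C#
7th (minor 7th) → E
9th (augmented 9th) → G##

F#  A#  C#  E  G##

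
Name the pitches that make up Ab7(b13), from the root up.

A♭, C, E♭, G♭, F♭

Root A♭, quality dominant seventh flat thirteen:
root → A♭
3rd (major 3rd) → C
5th (perfect 5th) → E♭
7th (minor 7th) → G♭
13th (minor 13th) → F♭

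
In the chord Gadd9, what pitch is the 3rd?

B

Root of Gadd9 = G. The 3rd is a major 3rd: G up a major 3rd → B.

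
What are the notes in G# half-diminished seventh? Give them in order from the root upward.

G♯ – B – D – F♯

G# half-diminished seventh: half-diminished seventh on G♯.
Root: G♯
Minor 3rd (3rd): B
Diminished 5th (5th): D
Minor 7th (7th): F♯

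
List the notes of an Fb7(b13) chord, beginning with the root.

F♭, A♭, C♭, E𝄫, D𝄫

Fb7(b13) is a dominant seventh flat thirteen built on F♭.
Root: F♭
Major 3rd (3rd): A♭
Perfect 5th (5th): C♭
Minor 7th (7th): E𝄫
Minor 13th (13th): D𝄫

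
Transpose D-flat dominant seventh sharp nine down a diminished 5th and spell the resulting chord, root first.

Transposed root: D♭ → G (diminished 5th down). So we spell G dominant seventh sharp nine:
root → G
3rd (major 3rd) → B
5th (perfect 5th) → D
7th (minor 7th) → F
9th (augmented 9th) → A♯

G B D F A♯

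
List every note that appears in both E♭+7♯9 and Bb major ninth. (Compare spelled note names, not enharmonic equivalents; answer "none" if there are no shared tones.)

none

E♭+7♯9: E♭ G B D♭ F♯
Bb major ninth: B♭ D F A C
Common to both → none.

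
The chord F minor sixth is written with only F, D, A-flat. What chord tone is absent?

C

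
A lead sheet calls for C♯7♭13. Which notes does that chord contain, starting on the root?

C# – E# – G# – B – A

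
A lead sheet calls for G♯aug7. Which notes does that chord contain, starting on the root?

G♯aug7: augmented seventh on G♯.
Root: G♯
Major 3rd (3rd): B♯
Augmented 5th (5th): D𝄪
Minor 7th (7th): F♯

G♯, B♯, D𝄪, F♯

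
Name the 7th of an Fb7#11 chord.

Ebb

Fb7#11 is built on Fb; its 7th is a minor 7th above the root.
A seventh above F uses the letter E, and the minor 7th above Fb is Ebb.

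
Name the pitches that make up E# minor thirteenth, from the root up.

E#, G#, B#, D#, F##, A#, C##

E# minor thirteenth is a minor thirteenth built on E#.
Root: E#
Minor 3rd (3rd): G#
Perfect 5th (5th): B#
Minor 7th (7th): D#
Major 9th (9th): F##
Perfect 11th (11th): A#
Major 13th (13th): C##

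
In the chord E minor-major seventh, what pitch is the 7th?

E minor-major seventh is built on E; its 7th is a major 7th above the root.
A seventh above E uses the letter D, and the major 7th above E is D♯.

D♯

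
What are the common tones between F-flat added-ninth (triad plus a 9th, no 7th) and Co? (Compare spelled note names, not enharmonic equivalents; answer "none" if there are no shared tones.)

F-flat added-ninth: Fb Ab Cb Gb
Co: C Eb Gb
Common to both → Gb.

Gb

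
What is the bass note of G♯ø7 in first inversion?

G♯ø7 in root position is G#–B–D–F#.
First inversion places the third in the bass, which is B.

B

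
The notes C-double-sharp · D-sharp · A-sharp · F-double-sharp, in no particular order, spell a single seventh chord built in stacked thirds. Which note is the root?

D-sharp

Stacking in thirds gives D-sharp – F-double-sharp – A-sharp – C-double-sharp, so D-sharp is the root — D-sharp major seventh.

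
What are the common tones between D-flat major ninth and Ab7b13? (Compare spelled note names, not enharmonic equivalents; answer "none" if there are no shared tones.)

Ab – C – Eb

D-flat major ninth = Db, F, Ab, C, Eb.
Ab7b13 = Ab, C, Eb, Gb, Fb.
Shared: Ab, C, Eb.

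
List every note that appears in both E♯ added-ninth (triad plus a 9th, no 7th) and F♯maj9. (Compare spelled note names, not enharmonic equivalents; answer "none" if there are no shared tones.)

E#

E♯ added-ninth: E# G## B# F##
F♯maj9: F# A# C# E# G#
Common to both → E#.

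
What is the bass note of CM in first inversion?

E

CM in root position is C–E–G.
First inversion places the third in the bass, which is E.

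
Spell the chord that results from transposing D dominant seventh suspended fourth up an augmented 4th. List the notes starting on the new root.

G#, C#, D#, F#

D up an augmented 4th → G#. New chord: G# dominant seventh suspended fourth.
root → G#
4th (perfect 4th) → C#
5th (perfect 5th) → D#
7th (minor 7th) → F#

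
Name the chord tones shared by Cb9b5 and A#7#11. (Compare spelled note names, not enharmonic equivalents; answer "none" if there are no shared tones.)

Cb9b5 = Cb, Eb, Gbb, Bbb, Db.
A#7#11 = A#, C##, E#, G#, D##.
Shared: none.

none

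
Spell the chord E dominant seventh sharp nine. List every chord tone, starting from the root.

E dominant seventh sharp nine: dominant seventh sharp nine on E.
Root: E
Major 3rd (3rd): G#
Perfect 5th (5th): B
Minor 7th (7th): D
Augmented 9th (9th): F##

E, G#, B, D, F##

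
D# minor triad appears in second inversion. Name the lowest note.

D# minor triad = D#–F#–A#. Second inversion → fifth in the bass = A#.

A#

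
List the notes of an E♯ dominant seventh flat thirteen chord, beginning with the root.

E-sharp G-double-sharp B-sharp D-sharp C-sharp

E♯ dominant seventh flat thirteen: dominant seventh flat thirteen on E-sharp.
E-sharp — root
G-double-sharp — major 3rd
B-sharp — perfect 5th
D-sharp — minor 7th
C-sharp — minor 13th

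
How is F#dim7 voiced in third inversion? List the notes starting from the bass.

F#dim7 = F#–A–C–Eb; third inversion → seventh (Eb) lowest.

Eb, F#, A, C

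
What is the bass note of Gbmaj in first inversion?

Gbmaj = Gb–Bb–Db. First inversion → third in the bass = Bb.

Bb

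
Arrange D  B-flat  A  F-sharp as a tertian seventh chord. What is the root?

Stacking in thirds gives B-flat – D – F-sharp – A, so B-flat is the root — B-flat augmented major seventh.

B-flat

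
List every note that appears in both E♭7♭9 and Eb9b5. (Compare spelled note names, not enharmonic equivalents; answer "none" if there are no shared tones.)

Eb – G – Db

E♭7♭9: Eb G Bb Db Fb
Eb9b5: Eb G Bbb Db F
Common to both → Eb, G, Db.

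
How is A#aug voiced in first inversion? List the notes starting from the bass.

A#aug = A♯–C𝄪–E𝄪; first inversion → third (C𝄪) lowest.

C𝄪 E𝄪 A♯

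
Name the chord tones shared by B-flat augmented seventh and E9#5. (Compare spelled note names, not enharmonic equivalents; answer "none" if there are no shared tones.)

B-flat augmented seventh: Bb D F# Ab
E9#5: E G# B# D F#
Common to both → D, F#.

D – F#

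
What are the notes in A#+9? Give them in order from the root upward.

A#, C##, E##, G#, B#

Root A#, quality dominant ninth sharp five:
- root: A#
- major 3rd: C##
- augmented 5th: E##
- minor 7th: G#
- major 9th: B#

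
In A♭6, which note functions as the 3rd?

C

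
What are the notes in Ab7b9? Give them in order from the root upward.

Ab – C – Eb – Gb – Bbb

Ab7b9: dominant seventh flat nine on Ab.
Root: Ab
Major 3rd (3rd): C
Perfect 5th (5th): Eb
Minor 7th (7th): Gb
Minor 9th (9th): Bbb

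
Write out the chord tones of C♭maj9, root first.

Cb, Eb, Gb, Bb, Db

C♭maj9 is a major ninth built on Cb.
root → Cb
3rd (major 3rd) → Eb
5th (perfect 5th) → Gb
7th (major 7th) → Bb
9th (major 9th) → Db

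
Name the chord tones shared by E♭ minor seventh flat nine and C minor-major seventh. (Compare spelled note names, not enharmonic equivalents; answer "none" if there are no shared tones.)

E-flat

E♭ minor seventh flat nine = E-flat, G-flat, B-flat, D-flat, F-flat.
C minor-major seventh = C, E-flat, G, B.
Shared: E-flat.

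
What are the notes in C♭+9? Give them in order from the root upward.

Cb – Eb – G – Bbb – Db

C♭+9 is a dominant ninth sharp five built on Cb.
Cb — root
Eb — major 3rd
G — augmented 5th
Bbb — minor 7th
Db — major 9th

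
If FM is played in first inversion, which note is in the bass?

FM = F–A–C. First inversion → third in the bass = A.

A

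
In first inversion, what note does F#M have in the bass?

A#

F#M in root position is F#–A#–C#.
First inversion places the third in the bass, which is A#.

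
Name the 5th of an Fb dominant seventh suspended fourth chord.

C-flat

Fb dominant seventh suspended fourth is built on F-flat; its 5th is a perfect 5th above the root.
A fifth above F uses the letter C, and the perfect 5th above F-flat is C-flat.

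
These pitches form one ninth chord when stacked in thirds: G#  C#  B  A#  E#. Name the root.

A#

Stacking in thirds gives A# – C# – E# – G# – B, so A# is the root — A# minor seventh flat nine.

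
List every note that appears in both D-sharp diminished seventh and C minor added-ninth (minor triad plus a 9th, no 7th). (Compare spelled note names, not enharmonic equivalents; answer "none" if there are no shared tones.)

C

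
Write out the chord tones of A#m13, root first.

A♯, C♯, E♯, G♯, B♯, D♯, F𝄪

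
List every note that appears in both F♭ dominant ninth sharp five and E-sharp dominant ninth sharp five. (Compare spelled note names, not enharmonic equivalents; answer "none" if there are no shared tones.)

none

F♭ dominant ninth sharp five = F-flat, A-flat, C, E-double-flat, G-flat.
E-sharp dominant ninth sharp five = E-sharp, G-double-sharp, B-double-sharp, D-sharp, F-double-sharp.
Shared: none.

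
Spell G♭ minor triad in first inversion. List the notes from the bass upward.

B-double-flat, D-flat, G-flat

In root position, G♭ minor triad is G-flat–B-double-flat–D-flat.
First inversion puts the third (B-double-flat) in the bass.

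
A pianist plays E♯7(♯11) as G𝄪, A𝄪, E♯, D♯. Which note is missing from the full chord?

E♯7(♯11) = E♯, G𝄪, B♯, D♯, A𝄪. The voicing lacks the 5th (perfect 5th), B♯.

B♯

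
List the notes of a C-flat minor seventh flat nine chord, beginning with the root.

C-flat – E-double-flat – G-flat – B-double-flat – D-double-flat

Root C-flat, quality minor seventh flat nine:
- root: C-flat
- minor 3rd: E-double-flat
- perfect 5th: G-flat
- minor 7th: B-double-flat
- minor 9th: D-double-flat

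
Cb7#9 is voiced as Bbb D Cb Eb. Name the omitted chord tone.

Gb

Cb7#9 = Cb, Eb, Gb, Bbb, D. The voicing lacks the 5th (perfect 5th), Gb.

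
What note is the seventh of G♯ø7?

G♯ø7 is built on G#; its 7th is a minor 7th above the root.
A seventh above G uses the letter F, and the minor 7th above G# is F#.

F#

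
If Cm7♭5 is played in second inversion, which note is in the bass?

Gb

Cm7♭5 in root position is C–Eb–Gb–Bb.
Second inversion places the fifth in the bass, which is Gb.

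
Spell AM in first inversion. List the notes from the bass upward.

C♯ – E – A

In root position, AM is A–C♯–E.
First inversion puts the third (C♯) in the bass.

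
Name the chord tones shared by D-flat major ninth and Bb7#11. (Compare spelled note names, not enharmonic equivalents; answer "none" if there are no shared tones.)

D-flat major ninth: Db F Ab C Eb
Bb7#11: Bb D F Ab E
Common to both → F, Ab.

F, Ab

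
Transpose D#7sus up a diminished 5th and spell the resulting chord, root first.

A – D – E – G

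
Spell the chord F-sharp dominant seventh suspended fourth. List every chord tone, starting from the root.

F♯ – B – C♯ – E

F-sharp dominant seventh suspended fourth is a dominant seventh suspended fourth built on F♯.
Root: F♯
Perfect 4th (4th): B
Perfect 5th (5th): C♯
Minor 7th (7th): E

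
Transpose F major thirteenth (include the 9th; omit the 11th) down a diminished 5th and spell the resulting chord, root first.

A diminished 5th down from F is B, so the new chord is B major thirteenth.
B — root
D# — major 3rd
F# — perfect 5th
A# — major 7th
C# — major 9th
G# — major 13th

B, D#, F#, A#, C#, G#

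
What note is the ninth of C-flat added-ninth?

D-flat

C-flat added-ninth is built on C-flat; its 9th is a major 9th above the root.
A second above C uses the letter D, and the major 9th above C-flat is D-flat.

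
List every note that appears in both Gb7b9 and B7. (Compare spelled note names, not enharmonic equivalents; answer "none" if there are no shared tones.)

Gb7b9: Gb Bb Db Fb Abb
B7: B D# F# A
Common to both → none.

none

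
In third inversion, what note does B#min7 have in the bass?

A#

B#min7 = B#–D#–F##–A#. Third inversion → seventh in the bass = A#.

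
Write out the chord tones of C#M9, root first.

Root C#, quality major ninth:
C# — root
E# — major 3rd
G# — perfect 5th
B# — major 7th
D# — major 9th

C#, E#, G#, B#, D#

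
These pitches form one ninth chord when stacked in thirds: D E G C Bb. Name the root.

Stacking in thirds gives C – E – G – Bb – D, so C is the root — C dominant ninth.

C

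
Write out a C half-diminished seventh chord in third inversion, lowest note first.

Bb, C, Eb, Gb

In root position, C half-diminished seventh is C–Eb–Gb–Bb.
Third inversion puts the seventh (Bb) in the bass.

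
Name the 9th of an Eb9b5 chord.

Root of Eb9b5 = Eb. The 9th is a major 9th: Eb up a major 9th → F.

F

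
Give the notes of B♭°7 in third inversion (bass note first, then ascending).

Abb Bb Db Fb

In root position, B♭°7 is Bb–Db–Fb–Abb.
Third inversion puts the seventh (Abb) in the bass.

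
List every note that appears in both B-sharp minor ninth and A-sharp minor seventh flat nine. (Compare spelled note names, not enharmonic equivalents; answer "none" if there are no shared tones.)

B-sharp minor ninth = B#, D#, F##, A#, C##.
A-sharp minor seventh flat nine = A#, C#, E#, G#, B.
Shared: A#.

A#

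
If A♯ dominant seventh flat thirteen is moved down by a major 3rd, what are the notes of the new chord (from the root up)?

F-sharp – A-sharp – C-sharp – E – D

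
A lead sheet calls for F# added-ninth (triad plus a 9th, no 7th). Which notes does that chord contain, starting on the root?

Root F-sharp, quality added-ninth:
- root: F-sharp
- major 3rd: A-sharp
- perfect 5th: C-sharp
- major 9th: G-sharp

F-sharp  A-sharp  C-sharp  G-sharp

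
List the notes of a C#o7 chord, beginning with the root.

Root C#, quality diminished seventh:
Root: C#
Minor 3rd (3rd): E
Diminished 5th (5th): G
Diminished 7th (7th): Bb

C# – E – G – Bb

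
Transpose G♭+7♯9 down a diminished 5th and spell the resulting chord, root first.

C – E – G♯ – B♭ – D♯

Transposed root: G♭ → C (diminished 5th down). So we spell C dominant seventh sharp nine sharp five:
- root: C
- major 3rd: E
- augmented 5th: G♯
- minor 7th: B♭
- augmented 9th: D♯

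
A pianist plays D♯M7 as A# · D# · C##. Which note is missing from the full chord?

D♯M7 = D#, F##, A#, C##. The voicing lacks the 3rd (major 3rd), F##.

F##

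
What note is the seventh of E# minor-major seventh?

Root of E# minor-major seventh = E♯. The 7th is a major 7th: E♯ up a major 7th → D𝄪.

D𝄪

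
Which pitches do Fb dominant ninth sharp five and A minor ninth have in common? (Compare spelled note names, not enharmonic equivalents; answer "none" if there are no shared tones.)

C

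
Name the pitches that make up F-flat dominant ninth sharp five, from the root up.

F-flat A-flat C E-double-flat G-flat

F-flat dominant ninth sharp five: dominant ninth sharp five on F-flat.
Root: F-flat
Major 3rd (3rd): A-flat
Augmented 5th (5th): C
Minor 7th (7th): E-double-flat
Major 9th (9th): G-flat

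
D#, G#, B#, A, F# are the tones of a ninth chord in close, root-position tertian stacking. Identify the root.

Arranged so that each adjacent pair is a third by letter name: G# – B# – D# – F# – A.
The bottom of that stack, G#, is the root (this is G# dominant seventh flat nine).

G#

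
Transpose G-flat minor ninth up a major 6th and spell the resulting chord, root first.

E-flat G-flat B-flat D-flat F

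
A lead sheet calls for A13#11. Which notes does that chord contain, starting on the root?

A  C♯  E  G  B  D♯  F♯

A13#11 is a dominant thirteenth sharp eleven built on A.
root → A
3rd (major 3rd) → C♯
5th (perfect 5th) → E
7th (minor 7th) → G
9th (major 9th) → B
11th (augmented 11th) → D♯
13th (major 13th) → F♯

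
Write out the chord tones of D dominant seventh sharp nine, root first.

D dominant seventh sharp nine is a dominant seventh sharp nine built on D.
- root: D
- major 3rd: F♯
- perfect 5th: A
- minor 7th: C
- augmented 9th: E♯

D  F♯  A  C  E♯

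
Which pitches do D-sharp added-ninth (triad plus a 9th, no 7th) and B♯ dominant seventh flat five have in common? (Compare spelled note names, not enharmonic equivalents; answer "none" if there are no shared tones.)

D-sharp added-ninth: D# F## A# E#
B♯ dominant seventh flat five: B# D## F# A#
Common to both → A#.

A#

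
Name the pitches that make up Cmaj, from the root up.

C E G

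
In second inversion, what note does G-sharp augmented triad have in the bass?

D-double-sharp

G-sharp augmented triad in root position is G-sharp–B-sharp–D-double-sharp.
Second inversion places the fifth in the bass, which is D-double-sharp.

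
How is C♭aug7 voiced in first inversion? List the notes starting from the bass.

In root position, C♭aug7 is C♭–E♭–G–B𝄫.
First inversion puts the third (E♭) in the bass.

E♭  G  B𝄫  C♭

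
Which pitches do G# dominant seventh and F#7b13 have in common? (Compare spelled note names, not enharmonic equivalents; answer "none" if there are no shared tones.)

F#

G# dominant seventh: G# B# D# F#
F#7b13: F# A# C# E D
Common to both → F#.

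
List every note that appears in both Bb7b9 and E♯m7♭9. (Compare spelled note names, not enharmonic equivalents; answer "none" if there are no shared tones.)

none

Bb7b9 = Bb, D, F, Ab, Cb.
E♯m7♭9 = E#, G#, B#, D#, F#.
Shared: none.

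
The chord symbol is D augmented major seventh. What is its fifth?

A#

Root of D augmented major seventh = D. The 5th is an augmented 5th: D up an augmented 5th → A#.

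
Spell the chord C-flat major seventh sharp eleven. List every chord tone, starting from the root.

Root C-flat, quality major seventh sharp eleven:
C-flat — root
E-flat — major 3rd
G-flat — perfect 5th
B-flat — major 7th
F — augmented 11th

C-flat – E-flat – G-flat – B-flat – F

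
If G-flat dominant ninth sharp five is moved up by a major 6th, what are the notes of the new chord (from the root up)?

E-flat  G  B  D-flat  F

Transposed root: G-flat → E-flat (major 6th up). So we spell E-flat dominant ninth sharp five:
root → E-flat
3rd (major 3rd) → G
5th (augmented 5th) → B
7th (minor 7th) → D-flat
9th (major 9th) → F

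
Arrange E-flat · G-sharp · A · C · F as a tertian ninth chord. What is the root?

Stacking in thirds gives F – A – C – E-flat – G-sharp, so F is the root — F dominant seventh sharp nine.

F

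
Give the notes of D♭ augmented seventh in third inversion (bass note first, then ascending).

C♭ – D♭ – F – A

D♭ augmented seventh = D♭–F–A–C♭; third inversion → seventh (C♭) lowest.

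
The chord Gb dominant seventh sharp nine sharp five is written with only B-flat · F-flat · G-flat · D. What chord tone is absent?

A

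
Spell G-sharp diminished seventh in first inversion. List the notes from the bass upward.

B – D – F – G♯

G-sharp diminished seventh = G♯–B–D–F; first inversion → third (B) lowest.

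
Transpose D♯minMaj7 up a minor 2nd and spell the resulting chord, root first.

Transposed root: D# → E (minor 2nd up). So we spell E minor-major seventh:
- root: E
- minor 3rd: G
- perfect 5th: B
- major 7th: D#

E – G – B – D#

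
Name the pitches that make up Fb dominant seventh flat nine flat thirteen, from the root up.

F-flat  A-flat  C-flat  E-double-flat  G-double-flat  D-double-flat

Root F-flat, quality dominant seventh flat nine flat thirteen:
Root: F-flat
Major 3rd (3rd): A-flat
Perfect 5th (5th): C-flat
Minor 7th (7th): E-double-flat
Minor 9th (9th): G-double-flat
Minor 13th (13th): D-double-flat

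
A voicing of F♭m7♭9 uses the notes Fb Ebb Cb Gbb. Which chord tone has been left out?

The full F♭m7♭9 chord is Fb, Abb, Cb, Ebb, Gbb.
Comparing with the voicing, the minor 3rd (3rd) — Abb — is absent.

Abb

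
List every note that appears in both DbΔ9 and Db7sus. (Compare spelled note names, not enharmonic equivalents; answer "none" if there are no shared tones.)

DbΔ9 = Db, F, Ab, C, Eb.
Db7sus = Db, Gb, Ab, Cb.
Shared: Db, Ab.

Db, Ab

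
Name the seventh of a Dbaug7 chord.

Cb

Root of Dbaug7 = Db. The 7th is a minor 7th: Db up a minor 7th → Cb.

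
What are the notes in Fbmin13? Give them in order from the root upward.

Fb, Abb, Cb, Ebb, Gb, Bbb, Db

Fbmin13 is a minor thirteenth built on Fb.
Root: Fb
Minor 3rd (3rd): Abb
Perfect 5th (5th): Cb
Minor 7th (7th): Ebb
Major 9th (9th): Gb
Perfect 11th (11th): Bbb
Major 13th (13th): Db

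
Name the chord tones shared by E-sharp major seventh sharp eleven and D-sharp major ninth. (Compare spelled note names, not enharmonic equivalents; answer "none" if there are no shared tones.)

E-sharp major seventh sharp eleven = E-sharp, G-double-sharp, B-sharp, D-double-sharp, A-double-sharp.
D-sharp major ninth = D-sharp, F-double-sharp, A-sharp, C-double-sharp, E-sharp.
Shared: E-sharp.

E-sharp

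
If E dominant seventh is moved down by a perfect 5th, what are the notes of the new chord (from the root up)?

E down a perfect 5th → A. New chord: A dominant seventh.
root → A
3rd (major 3rd) → C-sharp
5th (perfect 5th) → E
7th (minor 7th) → G

A C-sharp E G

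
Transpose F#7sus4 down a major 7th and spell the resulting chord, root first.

A major 7th down from F♯ is G, so the new chord is G dominant seventh suspended fourth.
root → G
4th (perfect 4th) → C
5th (perfect 5th) → D
7th (minor 7th) → F

G, C, D, F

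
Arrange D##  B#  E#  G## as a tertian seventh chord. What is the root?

E#

Stacking in thirds gives E# – G## – B# – D##, so E# is the root — E# major seventh.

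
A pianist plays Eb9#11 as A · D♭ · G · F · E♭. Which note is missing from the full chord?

B♭

The full Eb9#11 chord is E♭, G, B♭, D♭, F, A.
Comparing with the voicing, the perfect 5th (5th) — B♭ — is absent.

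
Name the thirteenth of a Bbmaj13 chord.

G

Root of Bbmaj13 = Bb. The 13th is a major 13th: Bb up a major 13th → G.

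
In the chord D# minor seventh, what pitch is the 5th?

A-sharp

D# minor seventh is built on D-sharp; its 5th is a perfect 5th above the root.
A fifth above D uses the letter A, and the perfect 5th above D-sharp is A-sharp.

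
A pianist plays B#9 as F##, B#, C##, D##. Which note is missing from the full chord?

The full B#9 chord is B#, D##, F##, A#, C##.
Comparing with the voicing, the minor 7th (7th) — A# — is absent.

A#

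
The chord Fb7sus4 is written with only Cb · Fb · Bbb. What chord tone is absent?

Fb7sus4 = Fb, Bbb, Cb, Ebb. The voicing lacks the 7th (minor 7th), Ebb.

Ebb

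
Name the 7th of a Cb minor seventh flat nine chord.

Root of Cb minor seventh flat nine = C-flat. The 7th is a minor 7th: C-flat up a minor 7th → B-double-flat.

B-double-flat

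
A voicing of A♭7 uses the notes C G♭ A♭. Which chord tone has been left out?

The full A♭7 chord is A♭, C, E♭, G♭.
Comparing with the voicing, the perfect 5th (5th) — E♭ — is absent.

E♭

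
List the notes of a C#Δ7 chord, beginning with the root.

C♯ – E♯ – G♯ – B♯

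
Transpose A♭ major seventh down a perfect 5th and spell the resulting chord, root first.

Ab down a perfect 5th → Db. New chord: Db major seventh.
root → Db
3rd (major 3rd) → F
5th (perfect 5th) → Ab
7th (major 7th) → C

Db, F, Ab, C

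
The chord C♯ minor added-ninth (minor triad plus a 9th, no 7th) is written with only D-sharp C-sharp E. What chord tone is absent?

C♯ minor added-ninth = C-sharp, E, G-sharp, D-sharp. The voicing lacks the 5th (perfect 5th), G-sharp.

G-sharp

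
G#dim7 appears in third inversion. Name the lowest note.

F

G#dim7 = G♯–B–D–F. Third inversion → seventh in the bass = F.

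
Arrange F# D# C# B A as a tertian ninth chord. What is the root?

B

Arranged so that each adjacent pair is a third by letter name: B – D# – F# – A – C#.
The bottom of that stack, B, is the root (this is B dominant ninth).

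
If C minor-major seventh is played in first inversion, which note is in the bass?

C minor-major seventh in root position is C–E-flat–G–B.
First inversion places the third in the bass, which is E-flat.

E-flat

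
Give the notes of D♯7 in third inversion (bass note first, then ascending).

D♯7 = D♯–F𝄪–A♯–C♯; third inversion → seventh (C♯) lowest.

C♯ D♯ F𝄪 A♯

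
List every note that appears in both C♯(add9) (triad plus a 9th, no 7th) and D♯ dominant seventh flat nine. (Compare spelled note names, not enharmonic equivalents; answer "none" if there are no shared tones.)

C♯(add9): C♯ E♯ G♯ D♯
D♯ dominant seventh flat nine: D♯ F𝄪 A♯ C♯ E
Common to both → C♯, D♯.

C♯ D♯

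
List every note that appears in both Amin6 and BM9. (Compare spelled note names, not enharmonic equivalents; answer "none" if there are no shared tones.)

F#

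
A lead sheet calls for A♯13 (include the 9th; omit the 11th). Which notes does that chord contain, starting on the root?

A♯13: dominant thirteenth on A#.
A# — root
C## — major 3rd
E# — perfect 5th
G# — minor 7th
B# — major 9th
F## — major 13th

A#  C##  E#  G#  B#  F##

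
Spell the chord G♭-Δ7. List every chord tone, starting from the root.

G♭-Δ7 is a minor-major seventh built on Gb.
Root: Gb
Minor 3rd (3rd): Bbb
Perfect 5th (5th): Db
Major 7th (7th): F

Gb – Bbb – Db – F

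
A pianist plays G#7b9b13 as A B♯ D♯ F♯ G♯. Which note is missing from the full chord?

The full G#7b9b13 chord is G♯, B♯, D♯, F♯, A, E.
Comparing with the voicing, the minor 13th (13th) — E — is absent.

E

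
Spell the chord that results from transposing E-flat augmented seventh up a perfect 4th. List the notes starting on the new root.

A-flat, C, E, G-flat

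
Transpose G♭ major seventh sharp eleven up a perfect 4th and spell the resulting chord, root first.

A perfect 4th up from G-flat is C-flat, so the new chord is C-flat major seventh sharp eleven.
Root: C-flat
Major 3rd (3rd): E-flat
Perfect 5th (5th): G-flat
Major 7th (7th): B-flat
Augmented 11th (11th): F

C-flat E-flat G-flat B-flat F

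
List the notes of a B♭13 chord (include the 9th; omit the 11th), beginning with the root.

Bb D F Ab C G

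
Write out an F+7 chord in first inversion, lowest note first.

A, C#, Eb, F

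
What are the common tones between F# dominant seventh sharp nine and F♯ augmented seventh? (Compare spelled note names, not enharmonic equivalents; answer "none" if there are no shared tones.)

F-sharp, A-sharp, E

F# dominant seventh sharp nine = F-sharp, A-sharp, C-sharp, E, G-double-sharp.
F♯ augmented seventh = F-sharp, A-sharp, C-double-sharp, E.
Shared: F-sharp, A-sharp, E.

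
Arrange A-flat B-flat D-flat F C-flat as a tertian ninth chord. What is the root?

Arranged so that each adjacent pair is a third by letter name: B-flat – D-flat – F – A-flat – C-flat.
The bottom of that stack, B-flat, is the root (this is B-flat minor seventh flat nine).

B-flat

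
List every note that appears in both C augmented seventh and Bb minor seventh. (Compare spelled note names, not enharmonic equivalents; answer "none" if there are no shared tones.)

B-flat

C augmented seventh: C E G-sharp B-flat
Bb minor seventh: B-flat D-flat F A-flat
Common to both → B-flat.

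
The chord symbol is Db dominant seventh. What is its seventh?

Root of Db dominant seventh = D-flat. The 7th is a minor 7th: D-flat up a minor 7th → C-flat.

C-flat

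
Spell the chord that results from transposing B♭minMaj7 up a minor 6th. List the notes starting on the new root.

A minor 6th up from B♭ is G♭, so the new chord is G♭ minor-major seventh.
- root: G♭
- minor 3rd: B𝄫
- perfect 5th: D♭
- major 7th: F

G♭, B𝄫, D♭, F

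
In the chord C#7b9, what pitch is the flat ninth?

D

Root of C#7b9 = C#. The 9th is a minor 9th: C# up a minor 9th → D.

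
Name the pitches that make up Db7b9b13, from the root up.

Db, F, Ab, Cb, Ebb, Bbb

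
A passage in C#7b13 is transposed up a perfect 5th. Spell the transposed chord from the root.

C♯ up a perfect 5th → G♯. New chord: G♯ dominant seventh flat thirteen.
- root: G♯
- major 3rd: B♯
- perfect 5th: D♯
- minor 7th: F♯
- minor 13th: E

G♯, B♯, D♯, F♯, E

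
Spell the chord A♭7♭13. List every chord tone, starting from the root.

A♭ – C – E♭ – G♭ – F♭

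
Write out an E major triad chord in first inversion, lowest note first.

In root position, E major triad is E–G-sharp–B.
First inversion puts the third (G-sharp) in the bass.

G-sharp, B, E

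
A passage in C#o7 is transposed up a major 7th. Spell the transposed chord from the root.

A major 7th up from C# is B#, so the new chord is B# diminished seventh.
- root: B#
- minor 3rd: D#
- diminished 5th: F#
- diminished 7th: A

B#, D#, F#, A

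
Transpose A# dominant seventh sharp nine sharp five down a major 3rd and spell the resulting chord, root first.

F-sharp – A-sharp – C-double-sharp – E – G-double-sharp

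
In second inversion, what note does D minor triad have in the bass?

D minor triad in root position is D–F–A.
Second inversion places the fifth in the bass, which is A.

A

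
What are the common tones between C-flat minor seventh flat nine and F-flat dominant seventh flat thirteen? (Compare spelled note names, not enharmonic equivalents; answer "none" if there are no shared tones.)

C-flat, E-double-flat, D-double-flat

C-flat minor seventh flat nine = C-flat, E-double-flat, G-flat, B-double-flat, D-double-flat.
F-flat dominant seventh flat thirteen = F-flat, A-flat, C-flat, E-double-flat, D-double-flat.
Shared: C-flat, E-double-flat, D-double-flat.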